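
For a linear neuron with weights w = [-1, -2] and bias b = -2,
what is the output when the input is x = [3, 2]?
y = -9

y = (-1)(3) + (-2)(2) + -2 = -9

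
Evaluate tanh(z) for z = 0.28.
0.2729

tanh(0.28) = (e^(0.28) - e^(-0.28))/(e^(0.28) + e^(-0.28)) = 0.2729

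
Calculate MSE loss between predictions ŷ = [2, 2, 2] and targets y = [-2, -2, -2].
MSE = 16

MSE = (1/3)((2--2)² + (2--2)² + (2--2)²) = (1/3)(16 + 16 + 16) = 16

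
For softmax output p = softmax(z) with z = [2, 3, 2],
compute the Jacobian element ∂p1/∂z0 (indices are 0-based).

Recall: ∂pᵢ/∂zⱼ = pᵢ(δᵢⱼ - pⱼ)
∂p1/∂z0 = -0.1221

p = softmax(z) = [0.2119, 0.5761, 0.2119]
p1 = 0.5761, p0 = 0.2119

∂p1/∂z0 = -p1 × p0 = -0.5761 × 0.2119 = -0.1221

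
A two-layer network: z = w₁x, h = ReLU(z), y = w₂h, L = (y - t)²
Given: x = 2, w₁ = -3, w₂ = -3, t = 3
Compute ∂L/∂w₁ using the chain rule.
∂L/∂w₁ = 0

Forward pass:
z = w₁x = -3×2 = -6
h = ReLU(-6) = 0
y = w₂h = -3×0 = 0

Backward pass:
∂L/∂y = 2(y - t) = 2(0 - 3) = -6
∂y/∂h = w₂ = -3
∂h/∂z = 0 (ReLU derivative)
∂z/∂w₁ = x = 2

∂L/∂w₁ = -6 × -3 × 0 × 2 = 0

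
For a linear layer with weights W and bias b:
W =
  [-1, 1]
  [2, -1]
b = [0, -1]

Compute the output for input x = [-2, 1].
y = [3, -6]

Wx = [-1×-2 + 1×1, 2×-2 + -1×1]
   = [3, -5]
y = Wx + b = [3 + 0, -5 + -1] = [3, -6]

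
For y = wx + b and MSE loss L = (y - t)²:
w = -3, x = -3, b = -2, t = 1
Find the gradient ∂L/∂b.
∂L/∂b = 12

y = wx + b = (-3)(-3) + -2 = 7
∂L/∂y = 2(y - t) = 2(7 - 1) = 12
∂y/∂b = 1
∂L/∂b = ∂L/∂y · ∂y/∂b = 12 × 1 = 12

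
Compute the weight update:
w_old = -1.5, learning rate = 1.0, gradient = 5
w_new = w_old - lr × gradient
w_new = -6.5

w_new = w - η·∂L/∂w = -1.5 - 1.0×(5) = -1.5 - (5) = -6.5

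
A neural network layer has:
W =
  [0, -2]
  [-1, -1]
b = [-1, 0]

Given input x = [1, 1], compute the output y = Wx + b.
y = [-3, -2]

Wx = [0×1 + -2×1, -1×1 + -1×1]
   = [-2, -2]
y = Wx + b = [-2 + -1, -2 + 0] = [-3, -2]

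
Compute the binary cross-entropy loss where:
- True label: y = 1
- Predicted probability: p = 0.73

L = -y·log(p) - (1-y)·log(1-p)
L = 0.3147

L = -1·log(0.73) - 0·log(0.27) = -log(0.73) = 0.3147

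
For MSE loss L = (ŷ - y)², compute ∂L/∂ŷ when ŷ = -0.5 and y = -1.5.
∂L/∂ŷ = 2.0

∂L/∂ŷ = 2(ŷ - y) = 2(-0.5 - -1.5) = 2(1.0) = 2.0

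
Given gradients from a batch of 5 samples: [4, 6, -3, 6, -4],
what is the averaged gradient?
Average gradient = 1.8

Average = (1/5)(4 + 6 + -3 + 6 + -4) = 9/5 = 1.8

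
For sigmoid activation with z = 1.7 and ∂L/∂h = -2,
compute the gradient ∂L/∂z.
∂L/∂z = -0.2612

σ(1.7) = 0.8455
σ'(1.7) = σ(1.7)(1 - σ(1.7)) = 0.8455 × 0.1545 = 0.1306
∂L/∂z = ∂L/∂h · σ'(z) = -2 × 0.1306 = -0.2612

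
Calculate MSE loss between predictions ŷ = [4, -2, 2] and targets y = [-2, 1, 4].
MSE = 16.33

MSE = (1/3)((4--2)² + (-2-1)² + (2-4)²) = (1/3)(36 + 9 + 4) = 16.33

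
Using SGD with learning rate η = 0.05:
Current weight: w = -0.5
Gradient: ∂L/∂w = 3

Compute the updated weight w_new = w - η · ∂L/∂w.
w_new = -0.65

w_new = w - η·∂L/∂w = -0.5 - 0.05×(3) = -0.5 - (0.15) = -0.65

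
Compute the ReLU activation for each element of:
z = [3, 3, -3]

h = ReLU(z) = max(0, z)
h = [3, 3, 0]

ReLU applied element-wise: max(0,3)=3, max(0,3)=3, max(0,-3)=0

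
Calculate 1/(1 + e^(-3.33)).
0.9654

sigmoid(3.33) = 1/(1 + e^(-3.33)) = 1/(1 + 0.03579) = 0.9654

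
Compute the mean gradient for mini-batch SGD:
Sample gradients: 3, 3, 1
Average gradient = 2.333

Average = (1/3)(3 + 3 + 1) = 7/3 = 2.333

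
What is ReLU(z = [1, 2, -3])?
h = [1, 2, 0]

ReLU applied element-wise: max(0,1)=1, max(0,2)=2, max(0,-3)=0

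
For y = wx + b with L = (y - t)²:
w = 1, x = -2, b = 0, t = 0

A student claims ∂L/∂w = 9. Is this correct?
Incorrect

y = (1)(-2) + 0 = -2
∂L/∂y = 2(y - t) = 2(-2 - 0) = -4
∂y/∂w = x = -2
∂L/∂w = -4 × -2 = 8

Claimed value: 9
Incorrect: The correct gradient is 8.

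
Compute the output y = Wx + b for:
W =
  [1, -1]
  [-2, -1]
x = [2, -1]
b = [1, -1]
y = [4, -4]

Wx = [1×2 + -1×-1, -2×2 + -1×-1]
   = [3, -3]
y = Wx + b = [3 + 1, -3 + -1] = [4, -4]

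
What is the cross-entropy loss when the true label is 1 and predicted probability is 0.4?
L = 0.9163

L = -1·log(0.4) - 0·log(0.6) = -log(0.4) = 0.9163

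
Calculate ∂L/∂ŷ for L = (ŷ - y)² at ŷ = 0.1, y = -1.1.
∂L/∂ŷ = 2.4

∂L/∂ŷ = 2(ŷ - y) = 2(0.1 - -1.1) = 2(1.2) = 2.4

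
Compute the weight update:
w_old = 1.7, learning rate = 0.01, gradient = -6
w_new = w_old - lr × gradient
w_new = 1.76

w_new = w - η·∂L/∂w = 1.7 - 0.01×(-6) = 1.7 - (-0.06) = 1.76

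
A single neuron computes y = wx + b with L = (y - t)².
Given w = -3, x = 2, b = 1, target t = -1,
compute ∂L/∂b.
∂L/∂b = -8

y = wx + b = (-3)(2) + 1 = -5
∂L/∂y = 2(y - t) = 2(-5 - -1) = -8
∂y/∂b = 1
∂L/∂b = ∂L/∂y · ∂y/∂b = -8 × 1 = -8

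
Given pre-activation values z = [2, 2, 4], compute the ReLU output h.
h = [2, 2, 4]

ReLU applied element-wise: max(0,2)=2, max(0,2)=2, max(0,4)=4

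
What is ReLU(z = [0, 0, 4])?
h = [0, 0, 4]

ReLU applied element-wise: max(0,0)=0, max(0,0)=0, max(0,4)=4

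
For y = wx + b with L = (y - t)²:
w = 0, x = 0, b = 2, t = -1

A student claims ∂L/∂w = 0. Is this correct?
Correct

y = (0)(0) + 2 = 2
∂L/∂y = 2(y - t) = 2(2 - -1) = 6
∂y/∂w = x = 0
∂L/∂w = 6 × 0 = 0

Claimed value: 0
Correct: The correct gradient is 0.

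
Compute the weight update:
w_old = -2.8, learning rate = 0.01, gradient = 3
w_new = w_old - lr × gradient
w_new = -2.83

w_new = w - η·∂L/∂w = -2.8 - 0.01×(3) = -2.8 - (0.03) = -2.83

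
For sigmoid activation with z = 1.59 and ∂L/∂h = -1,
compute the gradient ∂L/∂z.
∂L/∂z = -0.1407

σ(1.59) = 0.8306
σ'(1.59) = σ(1.59)(1 - σ(1.59)) = 0.8306 × 0.1694 = 0.1407
∂L/∂z = ∂L/∂h · σ'(z) = -1 × 0.1407 = -0.1407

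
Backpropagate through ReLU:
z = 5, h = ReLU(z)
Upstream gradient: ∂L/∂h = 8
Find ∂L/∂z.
∂L/∂z = 8

h = ReLU(5) = 5
Since z > 0: ∂h/∂z = 1
∂L/∂z = ∂L/∂h · ∂h/∂z = 8 × 1 = 8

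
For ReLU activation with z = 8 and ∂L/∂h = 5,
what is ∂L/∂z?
∂L/∂z = 5

h = ReLU(8) = 8
Since z > 0: ∂h/∂z = 1
∂L/∂z = ∂L/∂h · ∂h/∂z = 5 × 1 = 5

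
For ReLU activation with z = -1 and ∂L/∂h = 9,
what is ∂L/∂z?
∂L/∂z = 0

h = ReLU(-1) = 0
Since z < 0: ∂h/∂z = 0
∂L/∂z = ∂L/∂h · ∂h/∂z = 9 × 0 = 0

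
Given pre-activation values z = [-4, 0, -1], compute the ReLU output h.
h = [0, 0, 0]

ReLU applied element-wise: max(0,-4)=0, max(0,0)=0, max(0,-1)=0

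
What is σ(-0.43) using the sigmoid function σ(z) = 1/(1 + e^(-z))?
0.3941

sigmoid(-0.43) = 1/(1 + e^(0.43)) = 1/(1 + 1.537) = 0.3941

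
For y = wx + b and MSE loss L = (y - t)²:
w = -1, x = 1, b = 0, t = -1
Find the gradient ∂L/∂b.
∂L/∂b = 0

y = wx + b = (-1)(1) + 0 = -1
∂L/∂y = 2(y - t) = 2(-1 - -1) = 0
∂y/∂b = 1
∂L/∂b = ∂L/∂y · ∂y/∂b = 0 × 1 = 0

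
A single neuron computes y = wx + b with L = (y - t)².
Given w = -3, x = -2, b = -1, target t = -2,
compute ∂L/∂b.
∂L/∂b = 14

y = wx + b = (-3)(-2) + -1 = 5
∂L/∂y = 2(y - t) = 2(5 - -2) = 14
∂y/∂b = 1
∂L/∂b = ∂L/∂y · ∂y/∂b = 14 × 1 = 14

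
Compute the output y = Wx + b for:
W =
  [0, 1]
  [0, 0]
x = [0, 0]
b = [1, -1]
y = [1, -1]

Wx = [0×0 + 1×0, 0×0 + 0×0]
   = [0, 0]
y = Wx + b = [0 + 1, 0 + -1] = [1, -1]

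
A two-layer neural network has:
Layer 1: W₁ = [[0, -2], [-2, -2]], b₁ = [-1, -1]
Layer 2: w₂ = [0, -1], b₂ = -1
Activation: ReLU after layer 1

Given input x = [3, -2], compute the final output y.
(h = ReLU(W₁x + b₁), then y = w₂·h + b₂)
y = -1

Layer 1 pre-activation: z₁ = [3, -3]
After ReLU: h = [3, 0]
Layer 2 output: y = 0×3 + -1×0 + -1 = -1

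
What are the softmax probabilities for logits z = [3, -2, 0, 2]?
p = [0.702, 0.0047, 0.035, 0.2583]

exp(z) = [20.09, 0.1353, 1, 7.389]
Sum = 28.61
p = [0.702, 0.0047, 0.035, 0.2583]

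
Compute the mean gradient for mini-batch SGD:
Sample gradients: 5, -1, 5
Average gradient = 3

Average = (1/3)(5 + -1 + 5) = 9/3 = 3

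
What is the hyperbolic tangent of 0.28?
0.2729

tanh(0.28) = (e^(0.28) - e^(-0.28))/(e^(0.28) + e^(-0.28)) = 0.2729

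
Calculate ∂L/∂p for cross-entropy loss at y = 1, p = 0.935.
∂L/∂p = -1.07

∂L/∂p = -y/p + (1-y)/(1-p) = -1/0.935 + 0 = -1.07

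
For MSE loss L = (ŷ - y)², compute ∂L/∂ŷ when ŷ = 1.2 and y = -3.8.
∂L/∂ŷ = 10.0

∂L/∂ŷ = 2(ŷ - y) = 2(1.2 - -3.8) = 2(5.0) = 10.0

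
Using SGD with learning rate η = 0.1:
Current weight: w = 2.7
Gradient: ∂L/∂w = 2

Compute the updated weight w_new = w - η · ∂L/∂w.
w_new = 2.5

w_new = w - η·∂L/∂w = 2.7 - 0.1×(2) = 2.7 - (0.2) = 2.5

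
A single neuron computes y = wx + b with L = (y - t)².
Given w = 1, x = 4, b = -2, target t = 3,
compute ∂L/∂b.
∂L/∂b = -2

y = wx + b = (1)(4) + -2 = 2
∂L/∂y = 2(y - t) = 2(2 - 3) = -2
∂y/∂b = 1
∂L/∂b = ∂L/∂y · ∂y/∂b = -2 × 1 = -2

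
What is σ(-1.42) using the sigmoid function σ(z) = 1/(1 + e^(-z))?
0.1947

sigmoid(-1.42) = 1/(1 + e^(1.42)) = 1/(1 + 4.137) = 0.1947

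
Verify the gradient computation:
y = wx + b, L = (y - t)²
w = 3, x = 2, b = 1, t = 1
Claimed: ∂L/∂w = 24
Correct

y = (3)(2) + 1 = 7
∂L/∂y = 2(y - t) = 2(7 - 1) = 12
∂y/∂w = x = 2
∂L/∂w = 12 × 2 = 24

Claimed value: 24
Correct: The correct gradient is 24.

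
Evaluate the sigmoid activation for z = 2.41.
0.9176

sigmoid(2.41) = 1/(1 + e^(-2.41)) = 1/(1 + 0.08982) = 0.9176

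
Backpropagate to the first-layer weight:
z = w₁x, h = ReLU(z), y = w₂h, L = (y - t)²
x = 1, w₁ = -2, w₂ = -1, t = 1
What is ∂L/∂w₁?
∂L/∂w₁ = 0

Forward pass:
z = w₁x = -2×1 = -2
h = ReLU(-2) = 0
y = w₂h = -1×0 = 0

Backward pass:
∂L/∂y = 2(y - t) = 2(0 - 1) = -2
∂y/∂h = w₂ = -1
∂h/∂z = 0 (ReLU derivative)
∂z/∂w₁ = x = 1

∂L/∂w₁ = -2 × -1 × 0 × 1 = 0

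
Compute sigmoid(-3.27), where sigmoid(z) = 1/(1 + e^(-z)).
0.03661

sigmoid(-3.27) = 1/(1 + e^(3.27)) = 1/(1 + 26.31) = 0.03661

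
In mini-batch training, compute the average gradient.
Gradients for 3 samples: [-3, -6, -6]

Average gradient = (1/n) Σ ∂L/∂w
Average gradient = -5

Average = (1/3)(-3 + -6 + -6) = -15/3 = -5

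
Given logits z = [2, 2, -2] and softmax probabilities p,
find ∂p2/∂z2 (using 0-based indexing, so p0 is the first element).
∂p2/∂z2 = 0.008992

p = softmax(z) = [0.4955, 0.4955, 0.009075]
p2 = 0.009075

∂p2/∂z2 = p2(1 - p2) = 0.009075 × (1 - 0.009075) = 0.008992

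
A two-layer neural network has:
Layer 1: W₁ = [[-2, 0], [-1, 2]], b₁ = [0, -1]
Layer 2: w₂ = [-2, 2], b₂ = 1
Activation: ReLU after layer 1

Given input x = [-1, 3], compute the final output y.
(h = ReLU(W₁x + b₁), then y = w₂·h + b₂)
y = 9

Layer 1 pre-activation: z₁ = [2, 6]
After ReLU: h = [2, 6]
Layer 2 output: y = -2×2 + 2×6 + 1 = 9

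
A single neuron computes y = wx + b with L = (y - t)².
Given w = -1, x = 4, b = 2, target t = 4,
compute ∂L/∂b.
∂L/∂b = -12

y = wx + b = (-1)(4) + 2 = -2
∂L/∂y = 2(y - t) = 2(-2 - 4) = -12
∂y/∂b = 1
∂L/∂b = ∂L/∂y · ∂y/∂b = -12 × 1 = -12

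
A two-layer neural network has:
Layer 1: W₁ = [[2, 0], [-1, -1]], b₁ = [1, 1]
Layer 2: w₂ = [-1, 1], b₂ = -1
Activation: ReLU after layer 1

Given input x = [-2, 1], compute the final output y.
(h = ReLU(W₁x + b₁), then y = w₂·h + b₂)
y = 1

Layer 1 pre-activation: z₁ = [-3, 2]
After ReLU: h = [0, 2]
Layer 2 output: y = -1×0 + 1×2 + -1 = 1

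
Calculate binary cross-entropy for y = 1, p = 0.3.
L = 1.204

L = -1·log(0.3) - 0·log(0.7) = -log(0.3) = 1.204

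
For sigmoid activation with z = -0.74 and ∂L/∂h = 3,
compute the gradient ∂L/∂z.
∂L/∂z = 0.656

σ(-0.74) = 0.323
σ'(-0.74) = σ(-0.74)(1 - σ(-0.74)) = 0.323 × 0.677 = 0.2187
∂L/∂z = ∂L/∂h · σ'(z) = 3 × 0.2187 = 0.656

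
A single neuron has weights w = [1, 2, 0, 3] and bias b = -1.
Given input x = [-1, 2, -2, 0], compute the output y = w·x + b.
y = 2

y = (1)(-1) + (2)(2) + (0)(-2) + (3)(0) + -1 = 2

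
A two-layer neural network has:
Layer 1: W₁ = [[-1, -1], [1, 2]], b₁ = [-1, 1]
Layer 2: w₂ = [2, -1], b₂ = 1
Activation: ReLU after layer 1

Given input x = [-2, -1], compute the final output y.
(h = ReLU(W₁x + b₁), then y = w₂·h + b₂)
y = 5

Layer 1 pre-activation: z₁ = [2, -3]
After ReLU: h = [2, 0]
Layer 2 output: y = 2×2 + -1×0 + 1 = 5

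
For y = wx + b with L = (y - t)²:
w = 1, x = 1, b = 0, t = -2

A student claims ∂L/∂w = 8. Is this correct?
Incorrect

y = (1)(1) + 0 = 1
∂L/∂y = 2(y - t) = 2(1 - -2) = 6
∂y/∂w = x = 1
∂L/∂w = 6 × 1 = 6

Claimed value: 8
Incorrect: The correct gradient is 6.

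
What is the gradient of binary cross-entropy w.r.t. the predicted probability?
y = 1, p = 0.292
∂L/∂p = -3.425

∂L/∂p = -y/p + (1-y)/(1-p) = -1/0.292 + 0 = -3.425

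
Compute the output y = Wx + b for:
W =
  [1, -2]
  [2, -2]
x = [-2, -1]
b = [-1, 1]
y = [-1, -1]

Wx = [1×-2 + -2×-1, 2×-2 + -2×-1]
   = [0, -2]
y = Wx + b = [0 + -1, -2 + 1] = [-1, -1]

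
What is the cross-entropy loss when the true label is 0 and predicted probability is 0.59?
L = 0.8916

L = -0·log(0.59) - 1·log(0.41) = -log(0.41) = 0.8916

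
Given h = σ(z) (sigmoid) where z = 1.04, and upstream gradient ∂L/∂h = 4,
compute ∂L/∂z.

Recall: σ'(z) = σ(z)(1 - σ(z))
∂L/∂z = 0.7718

σ(1.04) = 0.7389
σ'(1.04) = σ(1.04)(1 - σ(1.04)) = 0.7389 × 0.2611 = 0.193
∂L/∂z = ∂L/∂h · σ'(z) = 4 × 0.193 = 0.7718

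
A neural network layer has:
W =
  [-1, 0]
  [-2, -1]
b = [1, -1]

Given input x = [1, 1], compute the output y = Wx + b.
y = [0, -4]

Wx = [-1×1 + 0×1, -2×1 + -1×1]
   = [-1, -3]
y = Wx + b = [-1 + 1, -3 + -1] = [0, -4]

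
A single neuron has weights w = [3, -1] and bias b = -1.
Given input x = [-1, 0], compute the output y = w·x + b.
y = -4

y = (3)(-1) + (-1)(0) + -1 = -4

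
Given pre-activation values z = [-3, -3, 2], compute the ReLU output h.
h = [0, 0, 2]

ReLU applied element-wise: max(0,-3)=0, max(0,-3)=0, max(0,2)=2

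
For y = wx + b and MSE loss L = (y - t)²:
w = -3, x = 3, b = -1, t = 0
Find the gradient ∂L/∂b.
∂L/∂b = -20

y = wx + b = (-3)(3) + -1 = -10
∂L/∂y = 2(y - t) = 2(-10 - 0) = -20
∂y/∂b = 1
∂L/∂b = ∂L/∂y · ∂y/∂b = -20 × 1 = -20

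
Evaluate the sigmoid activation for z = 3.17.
0.9597

sigmoid(3.17) = 1/(1 + e^(-3.17)) = 1/(1 + 0.042) = 0.9597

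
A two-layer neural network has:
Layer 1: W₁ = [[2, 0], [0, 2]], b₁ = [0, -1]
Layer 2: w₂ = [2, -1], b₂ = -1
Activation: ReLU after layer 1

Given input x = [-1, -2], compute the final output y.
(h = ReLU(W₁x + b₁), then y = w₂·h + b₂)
y = -1

Layer 1 pre-activation: z₁ = [-2, -5]
After ReLU: h = [0, 0]
Layer 2 output: y = 2×0 + -1×0 + -1 = -1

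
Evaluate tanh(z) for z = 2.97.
0.9947

tanh(2.97) = (e^(2.97) - e^(-2.97))/(e^(2.97) + e^(-2.97)) = 0.9947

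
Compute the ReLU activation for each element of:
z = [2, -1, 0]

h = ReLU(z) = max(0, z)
h = [2, 0, 0]

ReLU applied element-wise: max(0,2)=2, max(0,-1)=0, max(0,0)=0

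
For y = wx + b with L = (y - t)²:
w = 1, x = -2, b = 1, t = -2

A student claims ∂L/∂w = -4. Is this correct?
Correct

y = (1)(-2) + 1 = -1
∂L/∂y = 2(y - t) = 2(-1 - -2) = 2
∂y/∂w = x = -2
∂L/∂w = 2 × -2 = -4

Claimed value: -4
Correct: The correct gradient is -4.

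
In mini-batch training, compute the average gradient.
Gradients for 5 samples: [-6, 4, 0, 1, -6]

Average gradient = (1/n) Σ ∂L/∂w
Average gradient = -1.4

Average = (1/5)(-6 + 4 + 0 + 1 + -6) = -7/5 = -1.4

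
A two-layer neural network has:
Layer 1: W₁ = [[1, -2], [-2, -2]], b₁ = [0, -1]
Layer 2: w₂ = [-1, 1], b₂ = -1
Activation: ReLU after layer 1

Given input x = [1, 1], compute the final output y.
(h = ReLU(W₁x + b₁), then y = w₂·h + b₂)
y = -1

Layer 1 pre-activation: z₁ = [-1, -5]
After ReLU: h = [0, 0]
Layer 2 output: y = -1×0 + 1×0 + -1 = -1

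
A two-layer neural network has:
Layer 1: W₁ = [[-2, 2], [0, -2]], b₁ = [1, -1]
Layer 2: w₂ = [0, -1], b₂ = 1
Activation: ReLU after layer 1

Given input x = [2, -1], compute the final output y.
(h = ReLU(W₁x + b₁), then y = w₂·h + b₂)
y = 0

Layer 1 pre-activation: z₁ = [-5, 1]
After ReLU: h = [0, 1]
Layer 2 output: y = 0×0 + -1×1 + 1 = 0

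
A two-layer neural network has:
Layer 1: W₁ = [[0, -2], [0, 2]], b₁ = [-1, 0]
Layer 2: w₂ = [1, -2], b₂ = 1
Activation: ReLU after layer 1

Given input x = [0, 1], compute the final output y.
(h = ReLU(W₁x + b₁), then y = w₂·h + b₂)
y = -3

Layer 1 pre-activation: z₁ = [-3, 2]
After ReLU: h = [0, 2]
Layer 2 output: y = 1×0 + -2×2 + 1 = -3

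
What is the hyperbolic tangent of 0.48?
0.4462

tanh(0.48) = (e^(0.48) - e^(-0.48))/(e^(0.48) + e^(-0.48)) = 0.4462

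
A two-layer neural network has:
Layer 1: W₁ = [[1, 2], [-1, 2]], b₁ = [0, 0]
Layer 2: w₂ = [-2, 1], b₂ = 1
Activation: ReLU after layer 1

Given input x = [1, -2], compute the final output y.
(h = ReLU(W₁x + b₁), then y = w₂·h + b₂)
y = 1

Layer 1 pre-activation: z₁ = [-3, -5]
After ReLU: h = [0, 0]
Layer 2 output: y = -2×0 + 1×0 + 1 = 1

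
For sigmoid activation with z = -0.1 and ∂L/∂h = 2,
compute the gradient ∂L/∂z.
∂L/∂z = 0.4988

σ(-0.1) = 0.475
σ'(-0.1) = σ(-0.1)(1 - σ(-0.1)) = 0.475 × 0.525 = 0.2494
∂L/∂z = ∂L/∂h · σ'(z) = 2 × 0.2494 = 0.4988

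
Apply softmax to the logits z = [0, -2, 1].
p = [0.2595, 0.0351, 0.7054]

exp(z) = [1, 0.1353, 2.718]
Sum = 3.854
p = [0.2595, 0.0351, 0.7054]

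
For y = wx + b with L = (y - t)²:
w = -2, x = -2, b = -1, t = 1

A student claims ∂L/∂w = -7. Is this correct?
Incorrect

y = (-2)(-2) + -1 = 3
∂L/∂y = 2(y - t) = 2(3 - 1) = 4
∂y/∂w = x = -2
∂L/∂w = 4 × -2 = -8

Claimed value: -7
Incorrect: The correct gradient is -8.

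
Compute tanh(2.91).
0.9941

tanh(2.91) = (e^(2.91) - e^(-2.91))/(e^(2.91) + e^(-2.91)) = 0.9941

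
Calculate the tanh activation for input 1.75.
0.9414

tanh(1.75) = (e^(1.75) - e^(-1.75))/(e^(1.75) + e^(-1.75)) = 0.9414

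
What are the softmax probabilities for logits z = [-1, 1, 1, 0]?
p = [0.0541, 0.3995, 0.3995, 0.147]

exp(z) = [0.3679, 2.718, 2.718, 1]
Sum = 6.804
p = [0.0541, 0.3995, 0.3995, 0.147]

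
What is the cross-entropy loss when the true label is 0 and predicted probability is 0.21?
L = 0.2357

L = -0·log(0.21) - 1·log(0.79) = -log(0.79) = 0.2357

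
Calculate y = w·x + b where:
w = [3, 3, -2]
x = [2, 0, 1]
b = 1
y = 5

y = (3)(2) + (3)(0) + (-2)(1) + 1 = 5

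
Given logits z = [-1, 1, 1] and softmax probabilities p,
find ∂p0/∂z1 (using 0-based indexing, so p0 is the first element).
∂p0/∂z1 = -0.02968

p = softmax(z) = [0.06338, 0.4683, 0.4683]
p0 = 0.06338, p1 = 0.4683

∂p0/∂z1 = -p0 × p1 = -0.06338 × 0.4683 = -0.02968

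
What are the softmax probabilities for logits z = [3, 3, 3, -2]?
p = [0.3326, 0.3326, 0.3326, 0.0022]

exp(z) = [20.09, 20.09, 20.09, 0.1353]
Sum = 60.39
p = [0.3326, 0.3326, 0.3326, 0.0022]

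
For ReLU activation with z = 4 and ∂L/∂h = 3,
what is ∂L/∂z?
∂L/∂z = 3

h = ReLU(4) = 4
Since z > 0: ∂h/∂z = 1
∂L/∂z = ∂L/∂h · ∂h/∂z = 3 × 1 = 3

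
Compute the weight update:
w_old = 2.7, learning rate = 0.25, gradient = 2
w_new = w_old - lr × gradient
w_new = 2.2

w_new = w - η·∂L/∂w = 2.7 - 0.25×(2) = 2.7 - (0.5) = 2.2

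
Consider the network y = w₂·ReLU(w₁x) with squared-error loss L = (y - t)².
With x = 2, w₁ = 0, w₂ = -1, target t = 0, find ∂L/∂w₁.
∂L/∂w₁ = 0

Forward pass:
z = w₁x = 0×2 = 0
h = ReLU(0) = 0
y = w₂h = -1×0 = 0

Backward pass:
∂L/∂y = 2(y - t) = 2(0 - 0) = 0
∂y/∂h = w₂ = -1
∂h/∂z = 0 (ReLU derivative)
∂z/∂w₁ = x = 2

∂L/∂w₁ = 0 × -1 × 0 × 2 = 0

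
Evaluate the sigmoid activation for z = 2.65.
0.934

sigmoid(2.65) = 1/(1 + e^(-2.65)) = 1/(1 + 0.07065) = 0.934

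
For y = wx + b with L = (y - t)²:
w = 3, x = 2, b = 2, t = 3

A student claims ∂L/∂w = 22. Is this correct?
Incorrect

y = (3)(2) + 2 = 8
∂L/∂y = 2(y - t) = 2(8 - 3) = 10
∂y/∂w = x = 2
∂L/∂w = 10 × 2 = 20

Claimed value: 22
Incorrect: The correct gradient is 20.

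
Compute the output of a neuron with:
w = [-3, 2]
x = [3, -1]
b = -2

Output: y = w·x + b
y = -13

y = (-3)(3) + (2)(-1) + -2 = -13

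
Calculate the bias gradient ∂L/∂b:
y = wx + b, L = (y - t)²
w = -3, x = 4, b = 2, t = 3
∂L/∂b = -26

y = wx + b = (-3)(4) + 2 = -10
∂L/∂y = 2(y - t) = 2(-10 - 3) = -26
∂y/∂b = 1
∂L/∂b = ∂L/∂y · ∂y/∂b = -26 × 1 = -26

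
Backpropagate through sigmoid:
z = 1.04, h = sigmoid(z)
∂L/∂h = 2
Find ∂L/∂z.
∂L/∂z = 0.3859

σ(1.04) = 0.7389
σ'(1.04) = σ(1.04)(1 - σ(1.04)) = 0.7389 × 0.2611 = 0.193
∂L/∂z = ∂L/∂h · σ'(z) = 2 × 0.193 = 0.3859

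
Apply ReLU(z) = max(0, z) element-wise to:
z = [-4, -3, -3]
h = [0, 0, 0]

ReLU applied element-wise: max(0,-4)=0, max(0,-3)=0, max(0,-3)=0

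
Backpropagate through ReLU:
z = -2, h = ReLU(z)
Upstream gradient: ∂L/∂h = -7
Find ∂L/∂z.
∂L/∂z = 0

h = ReLU(-2) = 0
Since z < 0: ∂h/∂z = 0
∂L/∂z = ∂L/∂h · ∂h/∂z = -7 × 0 = 0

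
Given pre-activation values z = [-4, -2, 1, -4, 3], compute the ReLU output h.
h = [0, 0, 1, 0, 3]

ReLU applied element-wise: max(0,-4)=0, max(0,-2)=0, max(0,1)=1, max(0,-4)=0, max(0,3)=3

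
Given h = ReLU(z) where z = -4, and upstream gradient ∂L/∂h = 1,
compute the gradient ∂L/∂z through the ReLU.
∂L/∂z = 0

h = ReLU(-4) = 0
Since z < 0: ∂h/∂z = 0
∂L/∂z = ∂L/∂h · ∂h/∂z = 1 × 0 = 0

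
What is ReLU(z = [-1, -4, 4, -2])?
h = [0, 0, 4, 0]

ReLU applied element-wise: max(0,-1)=0, max(0,-4)=0, max(0,4)=4, max(0,-2)=0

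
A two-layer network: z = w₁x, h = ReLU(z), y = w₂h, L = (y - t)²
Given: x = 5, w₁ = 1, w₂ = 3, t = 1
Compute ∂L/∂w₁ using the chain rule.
∂L/∂w₁ = 420

Forward pass:
z = w₁x = 1×5 = 5
h = ReLU(5) = 5
y = w₂h = 3×5 = 15

Backward pass:
∂L/∂y = 2(y - t) = 2(15 - 1) = 28
∂y/∂h = w₂ = 3
∂h/∂z = 1 (ReLU derivative)
∂z/∂w₁ = x = 5

∂L/∂w₁ = 28 × 3 × 1 × 5 = 420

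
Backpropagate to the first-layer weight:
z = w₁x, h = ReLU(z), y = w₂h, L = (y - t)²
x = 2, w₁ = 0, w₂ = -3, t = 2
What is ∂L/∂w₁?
∂L/∂w₁ = 0

Forward pass:
z = w₁x = 0×2 = 0
h = ReLU(0) = 0
y = w₂h = -3×0 = 0

Backward pass:
∂L/∂y = 2(y - t) = 2(0 - 2) = -4
∂y/∂h = w₂ = -3
∂h/∂z = 0 (ReLU derivative)
∂z/∂w₁ = x = 2

∂L/∂w₁ = -4 × -3 × 0 × 2 = 0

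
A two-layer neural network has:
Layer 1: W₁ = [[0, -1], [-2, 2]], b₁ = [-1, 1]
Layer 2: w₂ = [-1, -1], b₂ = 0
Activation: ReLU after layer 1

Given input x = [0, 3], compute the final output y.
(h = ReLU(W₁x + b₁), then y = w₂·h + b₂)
y = -7

Layer 1 pre-activation: z₁ = [-4, 7]
After ReLU: h = [0, 7]
Layer 2 output: y = -1×0 + -1×7 + 0 = -7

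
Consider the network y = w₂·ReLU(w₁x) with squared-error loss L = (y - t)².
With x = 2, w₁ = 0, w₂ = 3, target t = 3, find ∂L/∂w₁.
∂L/∂w₁ = 0

Forward pass:
z = w₁x = 0×2 = 0
h = ReLU(0) = 0
y = w₂h = 3×0 = 0

Backward pass:
∂L/∂y = 2(y - t) = 2(0 - 3) = -6
∂y/∂h = w₂ = 3
∂h/∂z = 0 (ReLU derivative)
∂z/∂w₁ = x = 2

∂L/∂w₁ = -6 × 3 × 0 × 2 = 0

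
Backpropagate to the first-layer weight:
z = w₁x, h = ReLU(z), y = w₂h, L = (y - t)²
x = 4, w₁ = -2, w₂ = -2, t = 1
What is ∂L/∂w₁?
∂L/∂w₁ = 0

Forward pass:
z = w₁x = -2×4 = -8
h = ReLU(-8) = 0
y = w₂h = -2×0 = 0

Backward pass:
∂L/∂y = 2(y - t) = 2(0 - 1) = -2
∂y/∂h = w₂ = -2
∂h/∂z = 0 (ReLU derivative)
∂z/∂w₁ = x = 4

∂L/∂w₁ = -2 × -2 × 0 × 4 = 0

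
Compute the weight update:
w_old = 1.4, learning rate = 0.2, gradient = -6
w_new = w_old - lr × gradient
w_new = 2.6

w_new = w - η·∂L/∂w = 1.4 - 0.2×(-6) = 1.4 - (-1.2) = 2.6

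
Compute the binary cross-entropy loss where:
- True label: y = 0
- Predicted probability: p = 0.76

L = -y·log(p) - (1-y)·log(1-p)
L = 1.427

L = -0·log(0.76) - 1·log(0.24) = -log(0.24) = 1.427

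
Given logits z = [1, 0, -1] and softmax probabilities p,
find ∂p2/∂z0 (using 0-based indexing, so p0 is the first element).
∂p2/∂z0 = -0.05989

p = softmax(z) = [0.6652, 0.2447, 0.09003]
p2 = 0.09003, p0 = 0.6652

∂p2/∂z0 = -p2 × p0 = -0.09003 × 0.6652 = -0.05989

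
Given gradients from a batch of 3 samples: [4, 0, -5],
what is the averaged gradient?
Average gradient = -0.3333

Average = (1/3)(4 + 0 + -5) = -1/3 = -0.3333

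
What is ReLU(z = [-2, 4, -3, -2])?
h = [0, 4, 0, 0]

ReLU applied element-wise: max(0,-2)=0, max(0,4)=4, max(0,-3)=0, max(0,-2)=0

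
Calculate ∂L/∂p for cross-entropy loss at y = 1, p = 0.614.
∂L/∂p = -1.629

∂L/∂p = -y/p + (1-y)/(1-p) = -1/0.614 + 0 = -1.629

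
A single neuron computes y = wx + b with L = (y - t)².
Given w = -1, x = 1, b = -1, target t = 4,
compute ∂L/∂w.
∂L/∂w = -12

y = wx + b = (-1)(1) + -1 = -2
∂L/∂y = 2(y - t) = 2(-2 - 4) = -12
∂y/∂w = x = 1
∂L/∂w = ∂L/∂y · ∂y/∂w = -12 × 1 = -12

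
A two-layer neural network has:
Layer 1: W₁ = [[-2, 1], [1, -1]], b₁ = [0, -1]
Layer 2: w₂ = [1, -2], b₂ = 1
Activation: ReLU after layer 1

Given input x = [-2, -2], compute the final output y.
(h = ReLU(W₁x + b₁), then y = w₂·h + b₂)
y = 3

Layer 1 pre-activation: z₁ = [2, -1]
After ReLU: h = [2, 0]
Layer 2 output: y = 1×2 + -2×0 + 1 = 3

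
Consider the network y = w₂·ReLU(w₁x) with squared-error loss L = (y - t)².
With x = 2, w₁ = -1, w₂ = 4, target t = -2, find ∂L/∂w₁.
∂L/∂w₁ = 0

Forward pass:
z = w₁x = -1×2 = -2
h = ReLU(-2) = 0
y = w₂h = 4×0 = 0

Backward pass:
∂L/∂y = 2(y - t) = 2(0 - -2) = 4
∂y/∂h = w₂ = 4
∂h/∂z = 0 (ReLU derivative)
∂z/∂w₁ = x = 2

∂L/∂w₁ = 4 × 4 × 0 × 2 = 0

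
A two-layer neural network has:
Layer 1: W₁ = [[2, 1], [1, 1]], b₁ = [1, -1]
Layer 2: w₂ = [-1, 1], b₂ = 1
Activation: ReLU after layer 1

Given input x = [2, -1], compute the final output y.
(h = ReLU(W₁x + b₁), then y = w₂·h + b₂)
y = -3

Layer 1 pre-activation: z₁ = [4, 0]
After ReLU: h = [4, 0]
Layer 2 output: y = -1×4 + 1×0 + 1 = -3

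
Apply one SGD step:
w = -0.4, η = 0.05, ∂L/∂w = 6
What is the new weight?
w_new = -0.7

w_new = w - η·∂L/∂w = -0.4 - 0.05×(6) = -0.4 - (0.3) = -0.7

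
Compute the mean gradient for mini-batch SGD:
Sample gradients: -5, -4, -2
Average gradient = -3.667

Average = (1/3)(-5 + -4 + -2) = -11/3 = -3.667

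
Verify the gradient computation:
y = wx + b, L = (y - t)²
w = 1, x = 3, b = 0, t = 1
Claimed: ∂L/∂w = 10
Incorrect

y = (1)(3) + 0 = 3
∂L/∂y = 2(y - t) = 2(3 - 1) = 4
∂y/∂w = x = 3
∂L/∂w = 4 × 3 = 12

Claimed value: 10
Incorrect: The correct gradient is 12.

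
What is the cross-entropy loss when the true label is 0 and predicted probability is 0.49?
L = 0.6733

L = -0·log(0.49) - 1·log(0.51) = -log(0.51) = 0.6733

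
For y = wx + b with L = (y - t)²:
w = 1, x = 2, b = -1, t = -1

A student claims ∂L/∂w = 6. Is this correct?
Incorrect

y = (1)(2) + -1 = 1
∂L/∂y = 2(y - t) = 2(1 - -1) = 4
∂y/∂w = x = 2
∂L/∂w = 4 × 2 = 8

Claimed value: 6
Incorrect: The correct gradient is 8.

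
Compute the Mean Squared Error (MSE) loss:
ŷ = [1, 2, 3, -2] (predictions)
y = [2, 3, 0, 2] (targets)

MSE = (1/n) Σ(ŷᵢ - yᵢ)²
MSE = 6.75

MSE = (1/4)((1-2)² + (2-3)² + (3-0)² + (-2-2)²) = (1/4)(1 + 1 + 9 + 16) = 6.75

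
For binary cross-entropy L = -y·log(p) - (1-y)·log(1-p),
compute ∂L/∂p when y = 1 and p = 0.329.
∂L/∂p = -3.04

∂L/∂p = -y/p + (1-y)/(1-p) = -1/0.329 + 0 = -3.04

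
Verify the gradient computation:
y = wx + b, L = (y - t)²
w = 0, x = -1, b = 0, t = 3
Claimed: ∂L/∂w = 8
Incorrect

y = (0)(-1) + 0 = 0
∂L/∂y = 2(y - t) = 2(0 - 3) = -6
∂y/∂w = x = -1
∂L/∂w = -6 × -1 = 6

Claimed value: 8
Incorrect: The correct gradient is 6.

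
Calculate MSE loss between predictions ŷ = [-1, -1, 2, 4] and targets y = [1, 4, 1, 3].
MSE = 7.75

MSE = (1/4)((-1-1)² + (-1-4)² + (2-1)² + (4-3)²) = (1/4)(4 + 25 + 1 + 1) = 7.75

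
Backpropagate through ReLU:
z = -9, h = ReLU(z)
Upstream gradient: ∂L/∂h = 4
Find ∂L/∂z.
∂L/∂z = 0

h = ReLU(-9) = 0
Since z < 0: ∂h/∂z = 0
∂L/∂z = ∂L/∂h · ∂h/∂z = 4 × 0 = 0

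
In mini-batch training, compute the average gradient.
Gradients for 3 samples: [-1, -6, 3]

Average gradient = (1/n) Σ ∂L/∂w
Average gradient = -1.333

Average = (1/3)(-1 + -6 + 3) = -4/3 = -1.333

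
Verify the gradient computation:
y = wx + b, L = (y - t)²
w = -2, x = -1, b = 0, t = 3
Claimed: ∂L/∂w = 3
Incorrect

y = (-2)(-1) + 0 = 2
∂L/∂y = 2(y - t) = 2(2 - 3) = -2
∂y/∂w = x = -1
∂L/∂w = -2 × -1 = 2

Claimed value: 3
Incorrect: The correct gradient is 2.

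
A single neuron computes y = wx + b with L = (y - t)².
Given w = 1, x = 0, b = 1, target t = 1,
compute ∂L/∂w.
∂L/∂w = 0

y = wx + b = (1)(0) + 1 = 1
∂L/∂y = 2(y - t) = 2(1 - 1) = 0
∂y/∂w = x = 0
∂L/∂w = ∂L/∂y · ∂y/∂w = 0 × 0 = 0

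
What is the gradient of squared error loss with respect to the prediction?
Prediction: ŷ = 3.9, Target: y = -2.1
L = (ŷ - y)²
∂L/∂ŷ = 12.0

∂L/∂ŷ = 2(ŷ - y) = 2(3.9 - -2.1) = 2(6.0) = 12.0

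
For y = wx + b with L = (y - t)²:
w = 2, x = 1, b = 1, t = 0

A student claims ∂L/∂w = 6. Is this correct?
Correct

y = (2)(1) + 1 = 3
∂L/∂y = 2(y - t) = 2(3 - 0) = 6
∂y/∂w = x = 1
∂L/∂w = 6 × 1 = 6

Claimed value: 6
Correct: The correct gradient is 6.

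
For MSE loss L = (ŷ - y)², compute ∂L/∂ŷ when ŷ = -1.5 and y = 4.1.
∂L/∂ŷ = -11.2

∂L/∂ŷ = 2(ŷ - y) = 2(-1.5 - 4.1) = 2(-5.6) = -11.2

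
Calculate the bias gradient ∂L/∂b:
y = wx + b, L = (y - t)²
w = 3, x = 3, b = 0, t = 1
∂L/∂b = 16

y = wx + b = (3)(3) + 0 = 9
∂L/∂y = 2(y - t) = 2(9 - 1) = 16
∂y/∂b = 1
∂L/∂b = ∂L/∂y · ∂y/∂b = 16 × 1 = 16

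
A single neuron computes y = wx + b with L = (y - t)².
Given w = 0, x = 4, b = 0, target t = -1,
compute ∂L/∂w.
∂L/∂w = 8

y = wx + b = (0)(4) + 0 = 0
∂L/∂y = 2(y - t) = 2(0 - -1) = 2
∂y/∂w = x = 4
∂L/∂w = ∂L/∂y · ∂y/∂w = 2 × 4 = 8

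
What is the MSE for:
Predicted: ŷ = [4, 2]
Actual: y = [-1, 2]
MSE = 12.5

MSE = (1/2)((4--1)² + (2-2)²) = (1/2)(25 + 0) = 12.5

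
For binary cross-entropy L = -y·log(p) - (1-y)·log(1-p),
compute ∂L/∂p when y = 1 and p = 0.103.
∂L/∂p = -9.709

∂L/∂p = -y/p + (1-y)/(1-p) = -1/0.103 + 0 = -9.709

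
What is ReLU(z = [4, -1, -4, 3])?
h = [4, 0, 0, 3]

ReLU applied element-wise: max(0,4)=4, max(0,-1)=0, max(0,-4)=0, max(0,3)=3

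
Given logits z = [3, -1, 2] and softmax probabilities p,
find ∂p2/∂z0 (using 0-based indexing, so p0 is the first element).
∂p2/∂z0 = -0.1915

p = softmax(z) = [0.7214, 0.01321, 0.2654]
p2 = 0.2654, p0 = 0.7214

∂p2/∂z0 = -p2 × p0 = -0.2654 × 0.7214 = -0.1915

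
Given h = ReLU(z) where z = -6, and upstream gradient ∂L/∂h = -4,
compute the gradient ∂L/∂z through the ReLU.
∂L/∂z = 0

h = ReLU(-6) = 0
Since z < 0: ∂h/∂z = 0
∂L/∂z = ∂L/∂h · ∂h/∂z = -4 × 0 = 0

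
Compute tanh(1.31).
0.8643

tanh(1.31) = (e^(1.31) - e^(-1.31))/(e^(1.31) + e^(-1.31)) = 0.8643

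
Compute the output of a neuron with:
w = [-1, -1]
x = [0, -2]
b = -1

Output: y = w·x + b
y = 1

y = (-1)(0) + (-1)(-2) + -1 = 1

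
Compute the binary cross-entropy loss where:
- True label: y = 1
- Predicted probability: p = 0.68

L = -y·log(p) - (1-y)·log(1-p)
L = 0.3857

L = -1·log(0.68) - 0·log(0.32) = -log(0.68) = 0.3857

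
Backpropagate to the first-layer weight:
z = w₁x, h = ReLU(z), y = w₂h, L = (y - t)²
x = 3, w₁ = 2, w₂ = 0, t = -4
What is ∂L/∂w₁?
∂L/∂w₁ = 0

Forward pass:
z = w₁x = 2×3 = 6
h = ReLU(6) = 6
y = w₂h = 0×6 = 0

Backward pass:
∂L/∂y = 2(y - t) = 2(0 - -4) = 8
∂y/∂h = w₂ = 0
∂h/∂z = 1 (ReLU derivative)
∂z/∂w₁ = x = 3

∂L/∂w₁ = 8 × 0 × 1 × 3 = 0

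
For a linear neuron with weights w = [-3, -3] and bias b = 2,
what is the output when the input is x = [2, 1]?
y = -7

y = (-3)(2) + (-3)(1) + 2 = -7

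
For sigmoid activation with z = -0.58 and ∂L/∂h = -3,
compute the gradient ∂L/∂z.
∂L/∂z = -0.6903

σ(-0.58) = 0.3589
σ'(-0.58) = σ(-0.58)(1 - σ(-0.58)) = 0.3589 × 0.6411 = 0.2301
∂L/∂z = ∂L/∂h · σ'(z) = -3 × 0.2301 = -0.6903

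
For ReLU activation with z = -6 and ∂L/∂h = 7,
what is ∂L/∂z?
∂L/∂z = 0

h = ReLU(-6) = 0
Since z < 0: ∂h/∂z = 0
∂L/∂z = ∂L/∂h · ∂h/∂z = 7 × 0 = 0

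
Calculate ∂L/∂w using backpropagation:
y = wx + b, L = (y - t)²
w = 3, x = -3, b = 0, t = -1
∂L/∂w = 48

y = wx + b = (3)(-3) + 0 = -9
∂L/∂y = 2(y - t) = 2(-9 - -1) = -16
∂y/∂w = x = -3
∂L/∂w = ∂L/∂y · ∂y/∂w = -16 × -3 = 48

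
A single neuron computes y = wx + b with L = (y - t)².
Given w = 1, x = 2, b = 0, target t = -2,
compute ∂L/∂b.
∂L/∂b = 8

y = wx + b = (1)(2) + 0 = 2
∂L/∂y = 2(y - t) = 2(2 - -2) = 8
∂y/∂b = 1
∂L/∂b = ∂L/∂y · ∂y/∂b = 8 × 1 = 8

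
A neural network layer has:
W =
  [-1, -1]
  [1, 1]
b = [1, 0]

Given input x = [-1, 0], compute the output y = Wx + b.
y = [2, -1]

Wx = [-1×-1 + -1×0, 1×-1 + 1×0]
   = [1, -1]
y = Wx + b = [1 + 1, -1 + 0] = [2, -1]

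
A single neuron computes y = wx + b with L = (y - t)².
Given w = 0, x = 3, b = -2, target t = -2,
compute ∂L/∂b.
∂L/∂b = 0

y = wx + b = (0)(3) + -2 = -2
∂L/∂y = 2(y - t) = 2(-2 - -2) = 0
∂y/∂b = 1
∂L/∂b = ∂L/∂y · ∂y/∂b = 0 × 1 = 0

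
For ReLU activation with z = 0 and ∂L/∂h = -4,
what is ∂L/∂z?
∂L/∂z = 0

h = ReLU(0) = 0
At z = 0: ∂h/∂z = 0 (by convention)
∂L/∂z = ∂L/∂h · ∂h/∂z = -4 × 0 = 0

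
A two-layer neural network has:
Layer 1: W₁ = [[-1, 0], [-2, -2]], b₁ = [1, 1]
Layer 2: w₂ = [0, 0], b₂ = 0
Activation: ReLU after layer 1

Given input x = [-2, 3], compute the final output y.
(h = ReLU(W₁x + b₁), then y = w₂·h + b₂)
y = 0

Layer 1 pre-activation: z₁ = [3, -1]
After ReLU: h = [3, 0]
Layer 2 output: y = 0×3 + 0×0 + 0 = 0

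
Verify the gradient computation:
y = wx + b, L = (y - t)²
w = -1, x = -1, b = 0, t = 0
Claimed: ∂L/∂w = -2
Correct

y = (-1)(-1) + 0 = 1
∂L/∂y = 2(y - t) = 2(1 - 0) = 2
∂y/∂w = x = -1
∂L/∂w = 2 × -1 = -2

Claimed value: -2
Correct: The correct gradient is -2.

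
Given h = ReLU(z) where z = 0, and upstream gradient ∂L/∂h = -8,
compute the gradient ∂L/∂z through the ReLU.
∂L/∂z = 0

h = ReLU(0) = 0
At z = 0: ∂h/∂z = 0 (by convention)
∂L/∂z = ∂L/∂h · ∂h/∂z = -8 × 0 = 0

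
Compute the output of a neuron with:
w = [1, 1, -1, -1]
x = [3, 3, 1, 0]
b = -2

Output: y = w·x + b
y = 3

y = (1)(3) + (1)(3) + (-1)(1) + (-1)(0) + -2 = 3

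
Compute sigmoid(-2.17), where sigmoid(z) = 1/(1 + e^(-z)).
0.1025

sigmoid(-2.17) = 1/(1 + e^(2.17)) = 1/(1 + 8.758) = 0.1025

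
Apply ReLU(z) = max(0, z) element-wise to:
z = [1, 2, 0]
h = [1, 2, 0]

ReLU applied element-wise: max(0,1)=1, max(0,2)=2, max(0,0)=0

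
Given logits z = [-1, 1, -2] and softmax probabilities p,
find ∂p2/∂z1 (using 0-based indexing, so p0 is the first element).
∂p2/∂z1 = -0.03545

p = softmax(z) = [0.1142, 0.8438, 0.04201]
p2 = 0.04201, p1 = 0.8438

∂p2/∂z1 = -p2 × p1 = -0.04201 × 0.8438 = -0.03545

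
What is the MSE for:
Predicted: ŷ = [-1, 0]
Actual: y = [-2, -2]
MSE = 2.5

MSE = (1/2)((-1--2)² + (0--2)²) = (1/2)(1 + 4) = 2.5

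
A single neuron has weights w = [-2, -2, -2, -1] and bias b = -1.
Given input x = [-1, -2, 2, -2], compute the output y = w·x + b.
y = 3

y = (-2)(-1) + (-2)(-2) + (-2)(2) + (-1)(-2) + -1 = 3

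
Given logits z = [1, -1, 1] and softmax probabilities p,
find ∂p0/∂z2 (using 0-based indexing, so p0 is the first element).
∂p0/∂z2 = -0.2193

p = softmax(z) = [0.4683, 0.06338, 0.4683]
p0 = 0.4683, p2 = 0.4683

∂p0/∂z2 = -p0 × p2 = -0.4683 × 0.4683 = -0.2193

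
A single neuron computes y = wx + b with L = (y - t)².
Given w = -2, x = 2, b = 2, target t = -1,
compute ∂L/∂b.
∂L/∂b = -2

y = wx + b = (-2)(2) + 2 = -2
∂L/∂y = 2(y - t) = 2(-2 - -1) = -2
∂y/∂b = 1
∂L/∂b = ∂L/∂y · ∂y/∂b = -2 × 1 = -2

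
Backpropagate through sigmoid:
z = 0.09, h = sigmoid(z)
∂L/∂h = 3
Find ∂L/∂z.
∂L/∂z = 0.7485

σ(0.09) = 0.5225
σ'(0.09) = σ(0.09)(1 - σ(0.09)) = 0.5225 × 0.4775 = 0.2495
∂L/∂z = ∂L/∂h · σ'(z) = 3 × 0.2495 = 0.7485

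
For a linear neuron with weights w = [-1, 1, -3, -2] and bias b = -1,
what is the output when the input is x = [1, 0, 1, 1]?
y = -7

y = (-1)(1) + (1)(0) + (-3)(1) + (-2)(1) + -1 = -7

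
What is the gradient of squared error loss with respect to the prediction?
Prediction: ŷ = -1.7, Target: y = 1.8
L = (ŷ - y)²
∂L/∂ŷ = -7.0

∂L/∂ŷ = 2(ŷ - y) = 2(-1.7 - 1.8) = 2(-3.5) = -7.0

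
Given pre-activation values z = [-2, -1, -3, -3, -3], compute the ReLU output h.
h = [0, 0, 0, 0, 0]

ReLU applied element-wise: max(0,-2)=0, max(0,-1)=0, max(0,-3)=0, max(0,-3)=0, max(0,-3)=0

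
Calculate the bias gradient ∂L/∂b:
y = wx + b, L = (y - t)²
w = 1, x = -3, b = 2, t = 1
∂L/∂b = -4

y = wx + b = (1)(-3) + 2 = -1
∂L/∂y = 2(y - t) = 2(-1 - 1) = -4
∂y/∂b = 1
∂L/∂b = ∂L/∂y · ∂y/∂b = -4 × 1 = -4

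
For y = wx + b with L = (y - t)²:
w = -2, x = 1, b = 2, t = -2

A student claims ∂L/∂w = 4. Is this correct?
Correct

y = (-2)(1) + 2 = 0
∂L/∂y = 2(y - t) = 2(0 - -2) = 4
∂y/∂w = x = 1
∂L/∂w = 4 × 1 = 4

Claimed value: 4
Correct: The correct gradient is 4.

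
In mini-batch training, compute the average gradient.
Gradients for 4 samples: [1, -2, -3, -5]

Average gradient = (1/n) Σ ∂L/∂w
Average gradient = -2.25

Average = (1/4)(1 + -2 + -3 + -5) = -9/4 = -2.25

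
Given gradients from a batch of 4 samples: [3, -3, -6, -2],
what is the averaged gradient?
Average gradient = -2

Average = (1/4)(3 + -3 + -6 + -2) = -8/4 = -2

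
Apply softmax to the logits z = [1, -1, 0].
p = [0.6652, 0.09, 0.2447]

exp(z) = [2.718, 0.3679, 1]
Sum = 4.086
p = [0.6652, 0.09, 0.2447]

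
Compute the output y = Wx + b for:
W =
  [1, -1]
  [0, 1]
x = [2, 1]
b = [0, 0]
y = [1, 1]

Wx = [1×2 + -1×1, 0×2 + 1×1]
   = [1, 1]
y = Wx + b = [1 + 0, 1 + 0] = [1, 1]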